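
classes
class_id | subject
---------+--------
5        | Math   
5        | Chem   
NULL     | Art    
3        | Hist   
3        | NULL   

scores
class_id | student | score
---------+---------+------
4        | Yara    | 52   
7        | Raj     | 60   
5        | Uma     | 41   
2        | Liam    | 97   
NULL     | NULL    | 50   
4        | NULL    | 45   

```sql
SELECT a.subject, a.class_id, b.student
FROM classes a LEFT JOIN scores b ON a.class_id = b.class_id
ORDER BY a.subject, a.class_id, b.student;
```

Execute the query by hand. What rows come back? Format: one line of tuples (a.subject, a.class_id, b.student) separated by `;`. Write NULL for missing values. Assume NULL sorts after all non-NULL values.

LEFT JOIN keeps every row from `classes`; unmatched rows get NULL for `scores`'s columns.
Matching on a.class_id = b.class_id. A NULL in a compared column never satisfies the condition.
- a row (class_id=5): matches 1 b row(s) → 1 output row(s).
- a row (class_id=5): matches 1 b row(s) → 1 output row(s).
- a row (class_id=NULL): no match → kept, b columns NULL.
- a row (class_id=3): no match → kept, b columns NULL.
- a row (class_id=3): no match → kept, b columns NULL.
After projecting and ordering:
a.subject | a.class_id | b.student
Art | NULL | NULL
Chem | 5 | Uma
Hist | 3 | NULL
Math | 5 | Uma
NULL | 3 | NULL

(Art, NULL, NULL); (Chem, 5, Uma); (Hist, 3, NULL); (Math, 5, Uma); (NULL, 3, NULL)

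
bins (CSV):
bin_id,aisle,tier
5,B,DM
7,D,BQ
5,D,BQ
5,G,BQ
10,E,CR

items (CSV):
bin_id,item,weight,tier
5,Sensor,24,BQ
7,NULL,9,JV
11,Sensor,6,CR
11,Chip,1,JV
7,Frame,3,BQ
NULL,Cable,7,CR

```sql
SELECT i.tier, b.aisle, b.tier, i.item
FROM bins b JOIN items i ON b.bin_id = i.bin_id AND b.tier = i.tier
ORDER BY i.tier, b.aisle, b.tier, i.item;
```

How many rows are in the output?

INNER JOIN keeps only pairs where the ON condition holds.
Matching on b.bin_id = i.bin_id AND b.tier = i.tier. A NULL in a compared column never satisfies the condition.
- b row (bin_id=5, tier=DM): no match → dropped.
- b row (bin_id=7, tier=BQ): matches 1 i row(s) → 1 output row(s).
- b row (bin_id=5, tier=BQ): matches 1 i row(s) → 1 output row(s).
- b row (bin_id=5, tier=BQ): matches 1 i row(s) → 1 output row(s).
- b row (bin_id=10, tier=CR): no match → dropped.
Total: 3 rows.

3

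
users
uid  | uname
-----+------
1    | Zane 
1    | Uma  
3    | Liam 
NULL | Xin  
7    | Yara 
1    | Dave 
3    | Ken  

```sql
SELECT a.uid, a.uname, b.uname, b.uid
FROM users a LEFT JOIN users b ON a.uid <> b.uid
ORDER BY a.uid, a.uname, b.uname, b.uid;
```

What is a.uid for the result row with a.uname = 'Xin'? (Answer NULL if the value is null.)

NULL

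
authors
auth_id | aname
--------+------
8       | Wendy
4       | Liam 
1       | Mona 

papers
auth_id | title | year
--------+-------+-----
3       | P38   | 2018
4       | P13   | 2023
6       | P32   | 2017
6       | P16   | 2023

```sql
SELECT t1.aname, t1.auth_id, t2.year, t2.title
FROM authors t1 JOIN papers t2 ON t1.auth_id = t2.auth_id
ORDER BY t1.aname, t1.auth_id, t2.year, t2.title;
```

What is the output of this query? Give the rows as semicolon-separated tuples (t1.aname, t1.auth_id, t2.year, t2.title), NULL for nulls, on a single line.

INNER JOIN keeps only pairs where the ON condition holds.
Matching on t1.auth_id = t2.auth_id.
Matched pairs: 1.

(Liam, 4, 2023, P13)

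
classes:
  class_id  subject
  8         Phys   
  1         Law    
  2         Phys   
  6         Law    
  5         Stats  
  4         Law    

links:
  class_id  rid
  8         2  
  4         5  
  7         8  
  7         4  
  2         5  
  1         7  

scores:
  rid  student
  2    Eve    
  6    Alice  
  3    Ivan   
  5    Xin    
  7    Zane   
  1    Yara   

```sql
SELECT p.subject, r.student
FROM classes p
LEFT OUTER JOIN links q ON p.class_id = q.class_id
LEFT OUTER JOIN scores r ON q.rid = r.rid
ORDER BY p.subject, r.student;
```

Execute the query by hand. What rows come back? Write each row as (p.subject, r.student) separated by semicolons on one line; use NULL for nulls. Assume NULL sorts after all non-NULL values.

(Law, Xin); (Law, Zane); (Law, NULL); (Phys, Eve); (Phys, Xin); (Stats, NULL)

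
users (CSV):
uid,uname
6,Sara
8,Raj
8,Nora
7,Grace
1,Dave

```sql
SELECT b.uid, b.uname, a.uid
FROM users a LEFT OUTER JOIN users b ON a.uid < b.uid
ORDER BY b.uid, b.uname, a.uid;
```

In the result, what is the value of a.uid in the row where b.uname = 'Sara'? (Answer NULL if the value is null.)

1

LEFT JOIN keeps every row from `users a`; unmatched rows get NULL for `users b`'s columns.
Matching on a.uid < b.uid.
- uid=6: 3 matching b row(s), so 3 row(s) emitted.
- uid=8: no b row matches, row kept with b columns NULL.
- uid=8: no b row matches, row kept with b columns NULL.
- uid=7: 2 matching b row(s), so 2 row(s) emitted.
- uid=1: 4 matching b row(s), so 4 row(s) emitted.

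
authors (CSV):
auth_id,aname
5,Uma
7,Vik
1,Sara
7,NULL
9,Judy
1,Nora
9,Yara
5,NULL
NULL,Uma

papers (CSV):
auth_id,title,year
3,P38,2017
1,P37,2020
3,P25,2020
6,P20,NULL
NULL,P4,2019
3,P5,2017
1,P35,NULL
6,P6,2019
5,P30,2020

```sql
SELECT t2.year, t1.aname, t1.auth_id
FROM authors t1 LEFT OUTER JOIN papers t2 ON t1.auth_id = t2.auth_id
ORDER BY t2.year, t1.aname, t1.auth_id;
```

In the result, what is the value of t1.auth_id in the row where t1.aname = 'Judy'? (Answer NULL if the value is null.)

LEFT JOIN keeps every row from `authors`; unmatched rows get NULL for `papers`'s columns.
Matching on t1.auth_id = t2.auth_id. A NULL in a compared column never satisfies the condition.
- t1 (auth_id=5) pairs with 1 row(s) of t2.
- t1 (auth_id=7) has no partner → padded with NULL.
- t1 (auth_id=1) pairs with 2 row(s) of t2.
- t1 (auth_id=7) has no partner → padded with NULL.
- t1 (auth_id=9) has no partner → padded with NULL.
- t1 (auth_id=1) pairs with 2 row(s) of t2.
- t1 (auth_id=9) has no partner → padded with NULL.
- t1 (auth_id=5) pairs with 1 row(s) of t2.
- t1 (auth_id=NULL) has no partner → padded with NULL.

9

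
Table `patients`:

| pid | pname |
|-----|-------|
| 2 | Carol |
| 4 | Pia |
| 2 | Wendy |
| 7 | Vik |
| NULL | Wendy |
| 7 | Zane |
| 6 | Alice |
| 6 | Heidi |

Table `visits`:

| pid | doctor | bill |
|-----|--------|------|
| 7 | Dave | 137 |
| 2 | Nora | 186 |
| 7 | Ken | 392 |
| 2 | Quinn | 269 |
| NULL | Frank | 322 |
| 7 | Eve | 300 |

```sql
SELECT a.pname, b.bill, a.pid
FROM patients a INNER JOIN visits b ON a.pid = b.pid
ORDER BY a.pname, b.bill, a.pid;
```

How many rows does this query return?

10

INNER JOIN keeps only pairs where the ON condition holds.
Matching on a.pid = b.pid. A NULL in a compared column never satisfies the condition.
- pid=2: 2 matching b row(s), so 2 row(s) emitted.
- pid=4: no matching b row, dropped.
- pid=2: 2 matching b row(s), so 2 row(s) emitted.
- pid=7: 3 matching b row(s), so 3 row(s) emitted.
- pid=NULL: no matching b row, dropped.
- pid=7: 3 matching b row(s), so 3 row(s) emitted.
- pid=6: no matching b row, dropped.
- pid=6: no matching b row, dropped.
Total: 10 rows.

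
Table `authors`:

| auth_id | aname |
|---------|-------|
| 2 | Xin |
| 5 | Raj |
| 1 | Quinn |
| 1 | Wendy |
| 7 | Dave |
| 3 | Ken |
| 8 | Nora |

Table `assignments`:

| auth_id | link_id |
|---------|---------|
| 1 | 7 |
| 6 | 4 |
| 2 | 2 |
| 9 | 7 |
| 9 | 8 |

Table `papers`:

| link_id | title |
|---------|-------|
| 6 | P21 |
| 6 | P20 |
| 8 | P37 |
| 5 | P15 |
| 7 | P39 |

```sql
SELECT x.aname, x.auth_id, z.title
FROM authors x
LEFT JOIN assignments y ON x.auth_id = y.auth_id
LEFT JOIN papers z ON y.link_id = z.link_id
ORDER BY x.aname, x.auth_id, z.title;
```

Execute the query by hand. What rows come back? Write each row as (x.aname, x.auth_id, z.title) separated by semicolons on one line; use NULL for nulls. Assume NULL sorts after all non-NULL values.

(Dave, 7, NULL); (Ken, 3, NULL); (Nora, 8, NULL); (Quinn, 1, P39); (Raj, 5, NULL); (Wendy, 1, P39); (Xin, 2, NULL)

Evaluate left to right. First `authors x LEFT JOIN assignments y` on auth_id: 7 row(s).
Then LEFT JOIN `papers z` on link_id: each of those 7 rows is kept; rows whose y.link_id has no match in z get NULL for z's columns.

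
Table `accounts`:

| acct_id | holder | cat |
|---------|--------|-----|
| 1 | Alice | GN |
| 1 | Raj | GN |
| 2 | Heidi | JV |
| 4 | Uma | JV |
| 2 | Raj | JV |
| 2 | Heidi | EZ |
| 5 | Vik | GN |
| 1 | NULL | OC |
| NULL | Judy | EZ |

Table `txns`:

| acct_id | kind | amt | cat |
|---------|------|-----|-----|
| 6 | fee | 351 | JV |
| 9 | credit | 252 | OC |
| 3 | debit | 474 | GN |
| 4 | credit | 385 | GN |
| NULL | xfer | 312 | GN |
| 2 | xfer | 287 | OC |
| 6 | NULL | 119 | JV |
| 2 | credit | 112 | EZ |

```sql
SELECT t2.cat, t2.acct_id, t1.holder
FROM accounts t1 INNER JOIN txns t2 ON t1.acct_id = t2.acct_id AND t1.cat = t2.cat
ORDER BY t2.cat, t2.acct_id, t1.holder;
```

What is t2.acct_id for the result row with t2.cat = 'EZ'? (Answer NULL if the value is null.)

2

INNER JOIN keeps only pairs where the ON condition holds.
Matching on t1.acct_id = t2.acct_id AND t1.cat = t2.cat. A NULL in a compared column never satisfies the condition.
Matched pairs: 1.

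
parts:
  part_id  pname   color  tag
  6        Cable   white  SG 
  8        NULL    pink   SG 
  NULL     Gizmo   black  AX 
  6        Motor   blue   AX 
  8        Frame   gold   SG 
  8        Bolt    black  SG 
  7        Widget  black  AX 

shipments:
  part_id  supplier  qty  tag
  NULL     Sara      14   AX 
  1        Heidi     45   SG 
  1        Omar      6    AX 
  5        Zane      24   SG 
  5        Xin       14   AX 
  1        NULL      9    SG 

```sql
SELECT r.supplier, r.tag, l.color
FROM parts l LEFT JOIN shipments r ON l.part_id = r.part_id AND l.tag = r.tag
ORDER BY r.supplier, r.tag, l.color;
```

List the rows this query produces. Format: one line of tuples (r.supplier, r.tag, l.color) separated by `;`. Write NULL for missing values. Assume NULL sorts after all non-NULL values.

(NULL, NULL, black); (NULL, NULL, black); (NULL, NULL, black); (NULL, NULL, blue); (NULL, NULL, gold); (NULL, NULL, pink); (NULL, NULL, white)

LEFT JOIN keeps every row from `parts`; unmatched rows get NULL for `shipments`'s columns.
Matching on l.part_id = r.part_id AND l.tag = r.tag. A NULL in a compared column never satisfies the condition.
- l[0] part_id=6, tag=SG → no match; kept with NULLs on the r side.
- l[1] part_id=8, tag=SG → no match; kept with NULLs on the r side.
- l[2] part_id=NULL, tag=AX → no match; kept with NULLs on the r side.
- l[3] part_id=6, tag=AX → no match; kept with NULLs on the r side.
- l[4] part_id=8, tag=SG → no match; kept with NULLs on the r side.
- l[5] part_id=8, tag=SG → no match; kept with NULLs on the r side.
- l[6] part_id=7, tag=AX → no match; kept with NULLs on the r side.
After projecting and ordering:
r.supplier | r.tag | l.color
NULL | NULL | black
NULL | NULL | black
NULL | NULL | black
NULL | NULL | blue
NULL | NULL | gold
NULL | NULL | pink
NULL | NULL | white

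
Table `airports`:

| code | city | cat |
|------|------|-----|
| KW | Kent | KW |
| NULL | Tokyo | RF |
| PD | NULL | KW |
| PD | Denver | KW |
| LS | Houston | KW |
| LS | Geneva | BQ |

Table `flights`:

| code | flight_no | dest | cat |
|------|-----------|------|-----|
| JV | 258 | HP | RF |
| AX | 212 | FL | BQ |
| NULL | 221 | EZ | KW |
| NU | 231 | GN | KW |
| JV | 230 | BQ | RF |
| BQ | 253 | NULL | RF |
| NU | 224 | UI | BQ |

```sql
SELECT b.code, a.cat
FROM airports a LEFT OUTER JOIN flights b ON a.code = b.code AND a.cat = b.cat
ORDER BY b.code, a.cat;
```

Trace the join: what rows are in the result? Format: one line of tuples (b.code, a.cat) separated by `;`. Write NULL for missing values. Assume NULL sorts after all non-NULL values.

LEFT JOIN keeps every row from `airports`; unmatched rows get NULL for `flights`'s columns.
Matching on a.code = b.code AND a.cat = b.cat. A NULL in a compared column never satisfies the condition.
- a row (code=KW, cat=KW): no match → kept, b columns NULL.
- a row (code=NULL, cat=RF): no match → kept, b columns NULL.
- a row (code=PD, cat=KW): no match → kept, b columns NULL.
- a row (code=PD, cat=KW): no match → kept, b columns NULL.
- a row (code=LS, cat=KW): no match → kept, b columns NULL.
- a row (code=LS, cat=BQ): no match → kept, b columns NULL.
After projecting and ordering:
b.code | a.cat
NULL | BQ
NULL | KW
NULL | KW
NULL | KW
NULL | KW
NULL | RF

(NULL, BQ); (NULL, KW); (NULL, KW); (NULL, KW); (NULL, KW); (NULL, RF)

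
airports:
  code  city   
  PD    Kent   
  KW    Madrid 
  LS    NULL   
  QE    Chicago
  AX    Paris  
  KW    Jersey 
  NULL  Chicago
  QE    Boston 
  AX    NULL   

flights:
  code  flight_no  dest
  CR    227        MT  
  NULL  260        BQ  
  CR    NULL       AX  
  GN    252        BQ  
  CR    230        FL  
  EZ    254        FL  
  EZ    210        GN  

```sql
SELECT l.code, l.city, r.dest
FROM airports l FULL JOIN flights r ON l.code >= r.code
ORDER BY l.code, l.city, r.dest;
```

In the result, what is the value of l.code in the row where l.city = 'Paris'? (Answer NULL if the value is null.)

FULL OUTER JOIN keeps every row from both sides; unmatched rows get NULL for the other side's columns.
Matching on l.code >= r.code. A NULL in a compared column never satisfies the condition.
- l row (code=PD): matches 6 r row(s) → 6 output row(s).
- l row (code=KW): matches 6 r row(s) → 6 output row(s).
- l row (code=LS): matches 6 r row(s) → 6 output row(s).
- l row (code=QE): matches 6 r row(s) → 6 output row(s).
- l row (code=AX): no match → kept, r columns NULL.
- l row (code=KW): matches 6 r row(s) → 6 output row(s).
- l row (code=NULL): no match → kept, r columns NULL.
- l row (code=QE): matches 6 r row(s) → 6 output row(s).
- l row (code=AX): no match → kept, r columns NULL.
- 1 r row(s) had no l match → kept, l columns NULL.

AX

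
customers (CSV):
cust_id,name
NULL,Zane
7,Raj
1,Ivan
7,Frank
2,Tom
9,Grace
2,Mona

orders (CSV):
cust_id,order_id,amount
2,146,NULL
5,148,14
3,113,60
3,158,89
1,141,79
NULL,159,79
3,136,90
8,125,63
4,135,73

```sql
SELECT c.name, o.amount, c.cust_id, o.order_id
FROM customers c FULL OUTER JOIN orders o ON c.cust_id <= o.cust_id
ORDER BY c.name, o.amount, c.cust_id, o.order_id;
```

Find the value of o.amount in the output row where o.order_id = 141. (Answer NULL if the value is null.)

FULL OUTER JOIN keeps every row from both sides; unmatched rows get NULL for the other side's columns.
Matching on c.cust_id <= o.cust_id. A NULL in a compared column never satisfies the condition.
- c (cust_id=NULL) has no partner → padded with NULL.
- c (cust_id=7) pairs with 1 row(s) of o.
- c (cust_id=1) pairs with 8 row(s) of o.
- c (cust_id=7) pairs with 1 row(s) of o.
- c (cust_id=2) pairs with 7 row(s) of o.
- c (cust_id=9) has no partner → padded with NULL.
- c (cust_id=2) pairs with 7 row(s) of o.
- 1 o row(s) had no c match → kept, c columns NULL.

79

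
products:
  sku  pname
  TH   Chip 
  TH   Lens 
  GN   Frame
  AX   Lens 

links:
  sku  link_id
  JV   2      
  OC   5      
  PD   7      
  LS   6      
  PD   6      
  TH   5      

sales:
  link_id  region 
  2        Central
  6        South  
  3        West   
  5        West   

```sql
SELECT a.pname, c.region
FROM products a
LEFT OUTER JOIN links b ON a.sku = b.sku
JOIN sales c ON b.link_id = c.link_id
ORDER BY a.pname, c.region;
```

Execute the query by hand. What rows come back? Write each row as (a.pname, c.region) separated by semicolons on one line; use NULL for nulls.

(Chip, West); (Lens, West)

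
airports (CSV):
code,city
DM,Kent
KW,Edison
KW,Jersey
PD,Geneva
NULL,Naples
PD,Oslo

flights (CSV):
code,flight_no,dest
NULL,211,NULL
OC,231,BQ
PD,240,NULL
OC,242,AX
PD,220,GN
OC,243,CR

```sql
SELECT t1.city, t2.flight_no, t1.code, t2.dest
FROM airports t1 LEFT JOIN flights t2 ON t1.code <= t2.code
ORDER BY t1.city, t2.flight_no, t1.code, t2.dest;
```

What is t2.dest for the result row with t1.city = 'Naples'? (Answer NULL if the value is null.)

LEFT JOIN keeps every row from `airports`; unmatched rows get NULL for `flights`'s columns.
Matching on t1.code <= t2.code. A NULL in a compared column never satisfies the condition.
- t1 (code=DM) pairs with 5 row(s) of t2.
- t1 (code=KW) pairs with 5 row(s) of t2.
- t1 (code=KW) pairs with 5 row(s) of t2.
- t1 (code=PD) pairs with 2 row(s) of t2.
- t1 (code=NULL) has no partner → padded with NULL.
- t1 (code=PD) pairs with 2 row(s) of t2.

NULL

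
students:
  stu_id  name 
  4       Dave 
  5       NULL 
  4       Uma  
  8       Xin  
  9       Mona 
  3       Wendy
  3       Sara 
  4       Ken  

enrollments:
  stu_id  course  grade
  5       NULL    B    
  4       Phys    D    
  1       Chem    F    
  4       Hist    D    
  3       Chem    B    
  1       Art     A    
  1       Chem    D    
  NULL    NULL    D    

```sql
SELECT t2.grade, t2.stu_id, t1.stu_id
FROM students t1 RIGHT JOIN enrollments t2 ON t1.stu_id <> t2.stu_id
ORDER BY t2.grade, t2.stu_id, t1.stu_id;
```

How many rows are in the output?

48

RIGHT JOIN keeps every row from `enrollments`; unmatched rows get NULL for `students`'s columns.
Matching on t1.stu_id <> t2.stu_id. A NULL in a compared column never satisfies the condition.
- t1 row (stu_id=4): matches 5 t2 row(s) → 5 output row(s).
- t1 row (stu_id=5): matches 6 t2 row(s) → 6 output row(s).
- t1 row (stu_id=4): matches 5 t2 row(s) → 5 output row(s).
- t1 row (stu_id=8): matches 7 t2 row(s) → 7 output row(s).
- t1 row (stu_id=9): matches 7 t2 row(s) → 7 output row(s).
- t1 row (stu_id=3): matches 6 t2 row(s) → 6 output row(s).
- t1 row (stu_id=3): matches 6 t2 row(s) → 6 output row(s).
- t1 row (stu_id=4): matches 5 t2 row(s) → 5 output row(s).
- plus 1 unmatched t2 row(s), each kept with NULL t1 columns.
Total: 47 matched + 1 padded = 48 rows.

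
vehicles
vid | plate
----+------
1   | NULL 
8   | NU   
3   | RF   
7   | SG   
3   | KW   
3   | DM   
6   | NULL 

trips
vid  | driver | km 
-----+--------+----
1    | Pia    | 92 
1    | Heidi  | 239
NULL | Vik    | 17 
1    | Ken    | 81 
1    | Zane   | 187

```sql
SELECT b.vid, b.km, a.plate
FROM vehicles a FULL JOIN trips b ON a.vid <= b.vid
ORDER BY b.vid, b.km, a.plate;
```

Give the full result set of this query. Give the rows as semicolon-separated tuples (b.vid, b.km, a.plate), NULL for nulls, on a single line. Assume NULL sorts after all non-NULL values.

(1, 81, NULL); (1, 92, NULL); (1, 187, NULL); (1, 239, NULL); (NULL, 17, NULL); (NULL, NULL, DM); (NULL, NULL, KW); (NULL, NULL, NU); (NULL, NULL, RF); (NULL, NULL, SG); (NULL, NULL, NULL)

FULL OUTER JOIN keeps every row from both sides; unmatched rows get NULL for the other side's columns.
Matching on a.vid <= b.vid. A NULL in a compared column never satisfies the condition.
- a[0] vid=1 → 4 match(es) in b → 4 row(s).
- a[1] vid=8 → no match; kept with NULLs on the b side.
- a[2] vid=3 → no match; kept with NULLs on the b side.
- a[3] vid=7 → no match; kept with NULLs on the b side.
- a[4] vid=3 → no match; kept with NULLs on the b side.
- a[5] vid=3 → no match; kept with NULLs on the b side.
- a[6] vid=6 → no match; kept with NULLs on the b side.
- 1 row(s) from b found no a partner → padded with NULL.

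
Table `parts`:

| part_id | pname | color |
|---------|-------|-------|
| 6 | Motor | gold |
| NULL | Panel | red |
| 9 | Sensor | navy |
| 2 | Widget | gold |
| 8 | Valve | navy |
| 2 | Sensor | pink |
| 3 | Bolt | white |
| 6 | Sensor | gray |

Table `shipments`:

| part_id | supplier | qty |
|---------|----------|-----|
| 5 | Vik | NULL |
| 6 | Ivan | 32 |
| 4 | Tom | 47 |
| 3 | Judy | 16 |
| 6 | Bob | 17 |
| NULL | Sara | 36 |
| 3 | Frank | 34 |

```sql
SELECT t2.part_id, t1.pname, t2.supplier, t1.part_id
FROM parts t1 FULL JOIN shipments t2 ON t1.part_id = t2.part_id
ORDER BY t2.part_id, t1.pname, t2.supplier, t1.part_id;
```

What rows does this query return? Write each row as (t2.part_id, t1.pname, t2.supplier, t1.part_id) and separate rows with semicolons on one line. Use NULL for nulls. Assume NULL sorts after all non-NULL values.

FULL OUTER JOIN keeps every row from both sides; unmatched rows get NULL for the other side's columns.
Matching on t1.part_id = t2.part_id. A NULL in a compared column never satisfies the condition.
- part_id=6: 2 matching t2 row(s), so 2 row(s) emitted.
- part_id=NULL: no t2 row matches, row kept with t2 columns NULL.
- part_id=9: no t2 row matches, row kept with t2 columns NULL.
- part_id=2: no t2 row matches, row kept with t2 columns NULL.
- part_id=8: no t2 row matches, row kept with t2 columns NULL.
- part_id=2: no t2 row matches, row kept with t2 columns NULL.
- part_id=3: 2 matching t2 row(s), so 2 row(s) emitted.
- part_id=6: 2 matching t2 row(s), so 2 row(s) emitted.
- 3 row(s) from t2 found no t1 partner → padded with NULL.

(3, Bolt, Frank, 3); (3, Bolt, Judy, 3); (4, NULL, Tom, NULL); (5, NULL, Vik, NULL); (6, Motor, Bob, 6); (6, Motor, Ivan, 6); (6, Sensor, Bob, 6); (6, Sensor, Ivan, 6); (NULL, Panel, NULL, NULL); (NULL, Sensor, NULL, 2); (NULL, Sensor, NULL, 9); (NULL, Valve, NULL, 8); (NULL, Widget, NULL, 2); (NULL, NULL, Sara, NULL)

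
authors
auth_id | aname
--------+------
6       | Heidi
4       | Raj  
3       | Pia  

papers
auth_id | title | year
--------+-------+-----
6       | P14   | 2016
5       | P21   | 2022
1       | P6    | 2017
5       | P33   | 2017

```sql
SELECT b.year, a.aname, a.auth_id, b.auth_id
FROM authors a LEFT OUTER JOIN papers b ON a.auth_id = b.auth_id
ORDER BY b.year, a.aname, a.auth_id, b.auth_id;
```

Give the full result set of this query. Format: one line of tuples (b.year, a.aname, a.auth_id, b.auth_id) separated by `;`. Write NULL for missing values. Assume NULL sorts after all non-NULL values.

(2016, Heidi, 6, 6); (NULL, Pia, 3, NULL); (NULL, Raj, 4, NULL)

LEFT JOIN keeps every row from `authors`; unmatched rows get NULL for `papers`'s columns.
Matching on a.auth_id = b.auth_id.
Matched pairs: 1; unmatched a rows kept: 2.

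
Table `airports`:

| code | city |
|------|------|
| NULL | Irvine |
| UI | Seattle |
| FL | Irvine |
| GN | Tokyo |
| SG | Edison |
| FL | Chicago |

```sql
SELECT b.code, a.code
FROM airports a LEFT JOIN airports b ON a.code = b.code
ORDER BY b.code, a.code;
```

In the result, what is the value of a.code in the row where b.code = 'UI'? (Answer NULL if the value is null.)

LEFT JOIN keeps every row from `airports a`; unmatched rows get NULL for `airports b`'s columns.
Matching on a.code = b.code. A NULL in a compared column never satisfies the condition.
- a row (code=NULL): no match → kept, b columns NULL.
- a row (code=UI): matches 1 b row(s) → 1 output row(s).
- a row (code=FL): matches 2 b row(s) → 2 output row(s).
- a row (code=GN): matches 1 b row(s) → 1 output row(s).
- a row (code=SG): matches 1 b row(s) → 1 output row(s).
- a row (code=FL): matches 2 b row(s) → 2 output row(s).

UI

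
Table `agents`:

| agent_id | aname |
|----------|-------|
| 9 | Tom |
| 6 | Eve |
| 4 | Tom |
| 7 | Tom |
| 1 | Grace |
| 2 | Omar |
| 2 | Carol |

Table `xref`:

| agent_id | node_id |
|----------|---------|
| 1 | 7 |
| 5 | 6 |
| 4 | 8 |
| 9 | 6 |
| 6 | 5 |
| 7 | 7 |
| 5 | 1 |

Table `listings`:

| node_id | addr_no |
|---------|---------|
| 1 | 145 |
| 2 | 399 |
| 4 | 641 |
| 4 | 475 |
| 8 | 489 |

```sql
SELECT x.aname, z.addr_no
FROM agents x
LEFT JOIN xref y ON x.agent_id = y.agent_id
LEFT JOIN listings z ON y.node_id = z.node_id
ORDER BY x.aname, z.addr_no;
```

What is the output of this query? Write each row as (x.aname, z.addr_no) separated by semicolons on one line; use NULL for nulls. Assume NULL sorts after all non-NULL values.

(Carol, NULL); (Eve, NULL); (Grace, NULL); (Omar, NULL); (Tom, 489); (Tom, NULL); (Tom, NULL)

Evaluate left to right. First `agents x LEFT JOIN xref y` on agent_id: 7 row(s).
Then LEFT JOIN `listings z` on node_id: each of those 7 rows is kept; rows whose y.node_id has no match in z get NULL for z's columns.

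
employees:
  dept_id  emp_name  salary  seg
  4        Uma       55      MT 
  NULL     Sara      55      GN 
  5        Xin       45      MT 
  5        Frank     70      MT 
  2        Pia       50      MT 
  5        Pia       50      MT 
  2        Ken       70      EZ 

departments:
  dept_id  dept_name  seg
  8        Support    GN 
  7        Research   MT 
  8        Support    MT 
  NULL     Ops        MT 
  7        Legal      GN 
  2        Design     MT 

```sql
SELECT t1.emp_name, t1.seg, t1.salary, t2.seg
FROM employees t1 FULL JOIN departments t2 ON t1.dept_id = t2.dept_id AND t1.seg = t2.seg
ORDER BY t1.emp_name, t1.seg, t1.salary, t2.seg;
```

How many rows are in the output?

12

FULL OUTER JOIN keeps every row from both sides; unmatched rows get NULL for the other side's columns.
Matching on t1.dept_id = t2.dept_id AND t1.seg = t2.seg. A NULL in a compared column never satisfies the condition.
- t1 (dept_id=4, seg=MT) has no partner → padded with NULL.
- t1 (dept_id=NULL, seg=GN) has no partner → padded with NULL.
- t1 (dept_id=5, seg=MT) has no partner → padded with NULL.
- t1 (dept_id=5, seg=MT) has no partner → padded with NULL.
- t1 (dept_id=2, seg=MT) pairs with 1 row(s) of t2.
- t1 (dept_id=5, seg=MT) has no partner → padded with NULL.
- t1 (dept_id=2, seg=EZ) has no partner → padded with NULL.
- 5 t2 row(s) had no t1 match → kept, t1 columns NULL.
Total: 1 matched + 11 padded = 12 rows.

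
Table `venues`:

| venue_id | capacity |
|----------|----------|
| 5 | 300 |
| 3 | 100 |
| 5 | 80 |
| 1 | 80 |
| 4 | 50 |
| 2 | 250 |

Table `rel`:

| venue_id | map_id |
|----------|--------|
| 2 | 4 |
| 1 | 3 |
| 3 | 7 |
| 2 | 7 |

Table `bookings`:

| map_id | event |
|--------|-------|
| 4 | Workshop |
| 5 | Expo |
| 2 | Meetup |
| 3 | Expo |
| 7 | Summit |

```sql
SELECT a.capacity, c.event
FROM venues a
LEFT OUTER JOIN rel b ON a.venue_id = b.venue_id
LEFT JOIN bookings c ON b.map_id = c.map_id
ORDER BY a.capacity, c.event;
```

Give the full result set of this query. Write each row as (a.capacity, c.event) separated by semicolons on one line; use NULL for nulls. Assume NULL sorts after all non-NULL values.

Step 1 — a LEFT JOIN b on venue_id → 7 row(s).
Then LEFT JOIN `bookings c` on map_id: each of those 7 rows is kept; rows whose b.map_id has no match in c get NULL for c's columns.

(50, NULL); (80, Expo); (80, NULL); (100, Summit); (250, Summit); (250, Workshop); (300, NULL)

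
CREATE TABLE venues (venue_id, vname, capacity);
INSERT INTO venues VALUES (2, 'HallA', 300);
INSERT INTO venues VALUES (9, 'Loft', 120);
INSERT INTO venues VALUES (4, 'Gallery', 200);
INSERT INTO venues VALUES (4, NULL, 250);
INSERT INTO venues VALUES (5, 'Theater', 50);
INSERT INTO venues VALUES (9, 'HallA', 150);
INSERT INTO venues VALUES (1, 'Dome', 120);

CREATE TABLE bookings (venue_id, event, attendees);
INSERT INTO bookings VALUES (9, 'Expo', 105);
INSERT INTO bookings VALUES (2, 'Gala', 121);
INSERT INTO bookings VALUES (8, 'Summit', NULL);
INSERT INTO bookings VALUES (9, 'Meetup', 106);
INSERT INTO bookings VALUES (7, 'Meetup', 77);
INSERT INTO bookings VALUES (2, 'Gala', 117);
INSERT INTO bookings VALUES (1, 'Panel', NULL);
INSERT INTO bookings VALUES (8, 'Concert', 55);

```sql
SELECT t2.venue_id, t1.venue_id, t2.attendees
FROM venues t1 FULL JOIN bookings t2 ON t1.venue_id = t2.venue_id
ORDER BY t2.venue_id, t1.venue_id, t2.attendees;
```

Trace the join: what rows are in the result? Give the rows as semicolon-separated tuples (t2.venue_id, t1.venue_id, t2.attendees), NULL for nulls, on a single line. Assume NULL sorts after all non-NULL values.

(1, 1, NULL); (2, 2, 117); (2, 2, 121); (7, NULL, 77); (8, NULL, 55); (8, NULL, NULL); (9, 9, 105); (9, 9, 105); (9, 9, 106); (9, 9, 106); (NULL, 4, NULL); (NULL, 4, NULL); (NULL, 5, NULL)

FULL OUTER JOIN keeps every row from both sides; unmatched rows get NULL for the other side's columns.
Matching on t1.venue_id = t2.venue_id.
- venue_id=2: 2 matching t2 row(s), so 2 row(s) emitted.
- venue_id=9: 2 matching t2 row(s), so 2 row(s) emitted.
- venue_id=4: no t2 row matches, row kept with t2 columns NULL.
- venue_id=4: no t2 row matches, row kept with t2 columns NULL.
- venue_id=5: no t2 row matches, row kept with t2 columns NULL.
- venue_id=9: 2 matching t2 row(s), so 2 row(s) emitted.
- venue_id=1: 1 matching t2 row(s), so 1 row(s) emitted.
- plus 3 unmatched t2 row(s), each kept with NULL t1 columns.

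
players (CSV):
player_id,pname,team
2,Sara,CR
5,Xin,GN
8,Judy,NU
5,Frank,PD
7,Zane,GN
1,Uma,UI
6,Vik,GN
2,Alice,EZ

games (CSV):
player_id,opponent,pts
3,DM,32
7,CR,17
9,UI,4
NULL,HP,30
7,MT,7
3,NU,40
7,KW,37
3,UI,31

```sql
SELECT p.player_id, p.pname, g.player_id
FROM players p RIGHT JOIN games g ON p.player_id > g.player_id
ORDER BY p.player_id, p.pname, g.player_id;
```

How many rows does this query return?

20

RIGHT JOIN keeps every row from `games`; unmatched rows get NULL for `players`'s columns.
Matching on p.player_id > g.player_id. A NULL in a compared column never satisfies the condition.
- p[0] player_id=2 → no match.
- p[1] player_id=5 → 3 match(es) in g → 3 row(s).
- p[2] player_id=8 → 6 match(es) in g → 6 row(s).
- p[3] player_id=5 → 3 match(es) in g → 3 row(s).
- p[4] player_id=7 → 3 match(es) in g → 3 row(s).
- p[5] player_id=1 → no match.
- p[6] player_id=6 → 3 match(es) in g → 3 row(s).
- p[7] player_id=2 → no match.
- plus 2 unmatched g row(s), each kept with NULL p columns.
Total: 18 matched + 2 padded = 20 rows.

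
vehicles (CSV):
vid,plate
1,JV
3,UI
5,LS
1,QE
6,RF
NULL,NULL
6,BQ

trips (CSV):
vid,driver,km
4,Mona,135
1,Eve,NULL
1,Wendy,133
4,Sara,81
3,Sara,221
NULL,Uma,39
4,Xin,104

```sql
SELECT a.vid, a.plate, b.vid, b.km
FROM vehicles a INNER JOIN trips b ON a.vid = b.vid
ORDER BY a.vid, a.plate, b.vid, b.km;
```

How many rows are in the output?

5

INNER JOIN keeps only pairs where the ON condition holds.
Matching on a.vid = b.vid. A NULL in a compared column never satisfies the condition.
- a[0] vid=1 → 2 match(es) in b → 2 row(s).
- a[1] vid=3 → 1 match(es) in b → 1 row(s).
- a[2] vid=5 → no match; dropped.
- a[3] vid=1 → 2 match(es) in b → 2 row(s).
- a[4] vid=6 → no match; dropped.
- a[5] vid=NULL → no match; dropped.
- a[6] vid=6 → no match; dropped.
Total: 5 rows.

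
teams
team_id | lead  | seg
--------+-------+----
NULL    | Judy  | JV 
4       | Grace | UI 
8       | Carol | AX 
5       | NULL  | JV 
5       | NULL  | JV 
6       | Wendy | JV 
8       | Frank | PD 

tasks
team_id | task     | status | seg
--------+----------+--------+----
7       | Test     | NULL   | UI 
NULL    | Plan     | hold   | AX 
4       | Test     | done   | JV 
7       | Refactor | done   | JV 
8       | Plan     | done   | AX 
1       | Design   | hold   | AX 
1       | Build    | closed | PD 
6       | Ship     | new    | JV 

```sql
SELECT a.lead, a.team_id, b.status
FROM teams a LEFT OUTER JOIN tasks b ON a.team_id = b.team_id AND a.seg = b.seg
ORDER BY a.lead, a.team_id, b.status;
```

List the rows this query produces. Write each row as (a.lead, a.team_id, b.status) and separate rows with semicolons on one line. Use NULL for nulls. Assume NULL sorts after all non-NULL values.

(Carol, 8, done); (Frank, 8, NULL); (Grace, 4, NULL); (Judy, NULL, NULL); (Wendy, 6, new); (NULL, 5, NULL); (NULL, 5, NULL)

LEFT JOIN keeps every row from `teams`; unmatched rows get NULL for `tasks`'s columns.
Matching on a.team_id = b.team_id AND a.seg = b.seg. A NULL in a compared column never satisfies the condition.
- team_id=NULL, seg=JV: no b row matches, row kept with b columns NULL.
- team_id=4, seg=UI: no b row matches, row kept with b columns NULL.
- team_id=8, seg=AX: 1 matching b row(s), so 1 row(s) emitted.
- team_id=5, seg=JV: no b row matches, row kept with b columns NULL.
- team_id=5, seg=JV: no b row matches, row kept with b columns NULL.
- team_id=6, seg=JV: 1 matching b row(s), so 1 row(s) emitted.
- team_id=8, seg=PD: no b row matches, row kept with b columns NULL.
After projecting and ordering:
a.lead | a.team_id | b.status
Carol | 8 | done
Frank | 8 | NULL
Grace | 4 | NULL
Judy | NULL | NULL
Wendy | 6 | new
NULL | 5 | NULL
NULL | 5 | NULL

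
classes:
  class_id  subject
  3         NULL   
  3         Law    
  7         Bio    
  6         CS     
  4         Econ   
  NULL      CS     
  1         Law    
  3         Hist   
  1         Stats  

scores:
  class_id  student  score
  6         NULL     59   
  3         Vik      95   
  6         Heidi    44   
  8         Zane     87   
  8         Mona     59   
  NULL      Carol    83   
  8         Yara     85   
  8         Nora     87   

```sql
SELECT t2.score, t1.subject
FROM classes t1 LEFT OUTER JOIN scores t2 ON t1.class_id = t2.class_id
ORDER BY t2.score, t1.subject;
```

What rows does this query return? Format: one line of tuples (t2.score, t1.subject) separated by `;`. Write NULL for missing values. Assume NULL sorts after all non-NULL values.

(44, CS); (59, CS); (95, Hist); (95, Law); (95, NULL); (NULL, Bio); (NULL, CS); (NULL, Econ); (NULL, Law); (NULL, Stats)

LEFT JOIN keeps every row from `classes`; unmatched rows get NULL for `scores`'s columns.
Matching on t1.class_id = t2.class_id. A NULL in a compared column never satisfies the condition.
- t1 (class_id=3) pairs with 1 row(s) of t2.
- t1 (class_id=3) pairs with 1 row(s) of t2.
- t1 (class_id=7) has no partner → padded with NULL.
- t1 (class_id=6) pairs with 2 row(s) of t2.
- t1 (class_id=4) has no partner → padded with NULL.
- t1 (class_id=NULL) has no partner → padded with NULL.
- t1 (class_id=1) has no partner → padded with NULL.
- t1 (class_id=3) pairs with 1 row(s) of t2.
- t1 (class_id=1) has no partner → padded with NULL.
After projecting and ordering:
t2.score | t1.subject
44 | CS
59 | CS
95 | Hist
95 | Law
95 | NULL
NULL | Bio
NULL | CS
NULL | Econ
NULL | Law
NULL | Stats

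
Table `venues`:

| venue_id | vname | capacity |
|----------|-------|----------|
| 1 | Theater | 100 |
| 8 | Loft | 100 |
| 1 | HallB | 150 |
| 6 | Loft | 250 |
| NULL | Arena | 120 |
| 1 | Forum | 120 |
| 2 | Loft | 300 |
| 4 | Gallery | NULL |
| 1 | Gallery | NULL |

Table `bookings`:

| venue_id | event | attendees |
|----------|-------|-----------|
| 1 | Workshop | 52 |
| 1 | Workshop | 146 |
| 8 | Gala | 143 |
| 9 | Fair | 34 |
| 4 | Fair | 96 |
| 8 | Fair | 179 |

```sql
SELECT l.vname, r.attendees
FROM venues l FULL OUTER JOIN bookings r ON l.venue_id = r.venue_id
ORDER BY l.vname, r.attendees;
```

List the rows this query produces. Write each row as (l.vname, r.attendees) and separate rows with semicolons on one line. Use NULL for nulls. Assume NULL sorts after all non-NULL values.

FULL OUTER JOIN keeps every row from both sides; unmatched rows get NULL for the other side's columns.
Matching on l.venue_id = r.venue_id. A NULL in a compared column never satisfies the condition.
- l (venue_id=1) pairs with 2 row(s) of r.
- l (venue_id=8) pairs with 2 row(s) of r.
- l (venue_id=1) pairs with 2 row(s) of r.
- l (venue_id=6) has no partner → padded with NULL.
- l (venue_id=NULL) has no partner → padded with NULL.
- l (venue_id=1) pairs with 2 row(s) of r.
- l (venue_id=2) has no partner → padded with NULL.
- l (venue_id=4) pairs with 1 row(s) of r.
- l (venue_id=1) pairs with 2 row(s) of r.
- 1 r row(s) had no l match → kept, l columns NULL.

(Arena, NULL); (Forum, 52); (Forum, 146); (Gallery, 52); (Gallery, 96); (Gallery, 146); (HallB, 52); (HallB, 146); (Loft, 143); (Loft, 179); (Loft, NULL); (Loft, NULL); (Theater, 52); (Theater, 146); (NULL, 34)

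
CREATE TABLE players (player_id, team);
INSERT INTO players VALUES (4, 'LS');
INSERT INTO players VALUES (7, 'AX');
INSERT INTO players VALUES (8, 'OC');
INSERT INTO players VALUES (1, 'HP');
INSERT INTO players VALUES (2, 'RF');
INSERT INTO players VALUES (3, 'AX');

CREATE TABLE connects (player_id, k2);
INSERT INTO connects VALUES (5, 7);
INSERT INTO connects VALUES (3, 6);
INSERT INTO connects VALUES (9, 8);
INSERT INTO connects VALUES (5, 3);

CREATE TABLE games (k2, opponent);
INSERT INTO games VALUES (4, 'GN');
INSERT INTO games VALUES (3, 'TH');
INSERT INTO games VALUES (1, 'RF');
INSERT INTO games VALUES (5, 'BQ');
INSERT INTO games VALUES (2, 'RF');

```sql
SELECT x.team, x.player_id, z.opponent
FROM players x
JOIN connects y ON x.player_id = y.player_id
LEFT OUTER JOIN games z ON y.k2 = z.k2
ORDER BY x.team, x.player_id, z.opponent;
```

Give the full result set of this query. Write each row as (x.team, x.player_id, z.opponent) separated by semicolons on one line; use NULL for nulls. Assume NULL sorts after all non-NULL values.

Joins associate left-to-right: players INNER JOIN connects on player_id gives 1 intermediate row(s).
Then LEFT JOIN `games z` on k2: each of those 1 rows is kept; rows whose y.k2 has no match in z get NULL for z's columns.

(AX, 3, NULL)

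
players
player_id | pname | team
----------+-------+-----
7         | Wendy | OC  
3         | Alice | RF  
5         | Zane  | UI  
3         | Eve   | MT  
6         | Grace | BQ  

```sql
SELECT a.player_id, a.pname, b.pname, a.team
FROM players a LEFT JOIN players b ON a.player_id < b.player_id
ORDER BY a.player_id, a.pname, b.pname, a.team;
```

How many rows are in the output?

10

LEFT JOIN keeps every row from `players a`; unmatched rows get NULL for `players b`'s columns.
Matching on a.player_id < b.player_id.
- a row (player_id=7): no match → kept, b columns NULL.
- a row (player_id=3): matches 3 b row(s) → 3 output row(s).
- a row (player_id=5): matches 2 b row(s) → 2 output row(s).
- a row (player_id=3): matches 3 b row(s) → 3 output row(s).
- a row (player_id=6): matches 1 b row(s) → 1 output row(s).
Total: 9 matched + 1 padded = 10 rows.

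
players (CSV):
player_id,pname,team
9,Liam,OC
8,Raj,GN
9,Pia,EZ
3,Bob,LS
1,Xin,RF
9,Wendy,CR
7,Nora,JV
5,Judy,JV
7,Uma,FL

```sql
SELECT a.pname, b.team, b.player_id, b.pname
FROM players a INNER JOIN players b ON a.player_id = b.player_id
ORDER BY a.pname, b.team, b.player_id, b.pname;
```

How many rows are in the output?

17

INNER JOIN keeps only pairs where the ON condition holds.
Matching on a.player_id = b.player_id.
- a[0] player_id=9 → 3 match(es) in b → 3 row(s).
- a[1] player_id=8 → 1 match(es) in b → 1 row(s).
- a[2] player_id=9 → 3 match(es) in b → 3 row(s).
- a[3] player_id=3 → 1 match(es) in b → 1 row(s).
- a[4] player_id=1 → 1 match(es) in b → 1 row(s).
- a[5] player_id=9 → 3 match(es) in b → 3 row(s).
- a[6] player_id=7 → 2 match(es) in b → 2 row(s).
- a[7] player_id=5 → 1 match(es) in b → 1 row(s).
- a[8] player_id=7 → 2 match(es) in b → 2 row(s).
Total: 17 rows.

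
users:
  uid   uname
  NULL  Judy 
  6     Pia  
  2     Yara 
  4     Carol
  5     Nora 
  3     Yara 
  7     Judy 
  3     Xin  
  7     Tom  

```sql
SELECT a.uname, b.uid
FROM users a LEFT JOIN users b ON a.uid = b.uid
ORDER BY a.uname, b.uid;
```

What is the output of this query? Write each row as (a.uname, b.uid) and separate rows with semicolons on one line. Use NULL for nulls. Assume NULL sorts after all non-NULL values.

(Carol, 4); (Judy, 7); (Judy, 7); (Judy, NULL); (Nora, 5); (Pia, 6); (Tom, 7); (Tom, 7); (Xin, 3); (Xin, 3); (Yara, 2); (Yara, 3); (Yara, 3)

LEFT JOIN keeps every row from `users a`; unmatched rows get NULL for `users b`'s columns.
Matching on a.uid = b.uid. A NULL in a compared column never satisfies the condition.
- a[0] uid=NULL → no match; kept with NULLs on the b side.
- a[1] uid=6 → 1 match(es) in b → 1 row(s).
- a[2] uid=2 → 1 match(es) in b → 1 row(s).
- a[3] uid=4 → 1 match(es) in b → 1 row(s).
- a[4] uid=5 → 1 match(es) in b → 1 row(s).
- a[5] uid=3 → 2 match(es) in b → 2 row(s).
- a[6] uid=7 → 2 match(es) in b → 2 row(s).
- a[7] uid=3 → 2 match(es) in b → 2 row(s).
- a[8] uid=7 → 2 match(es) in b → 2 row(s).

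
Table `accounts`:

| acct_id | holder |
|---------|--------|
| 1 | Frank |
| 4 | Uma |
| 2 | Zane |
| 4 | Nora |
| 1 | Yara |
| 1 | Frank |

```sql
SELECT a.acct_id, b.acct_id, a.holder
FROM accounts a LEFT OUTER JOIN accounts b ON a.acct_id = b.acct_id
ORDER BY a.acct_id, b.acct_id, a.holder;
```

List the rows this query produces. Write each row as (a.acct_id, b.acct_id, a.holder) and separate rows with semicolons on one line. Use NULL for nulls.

(1, 1, Frank); (1, 1, Frank); (1, 1, Frank); (1, 1, Frank); (1, 1, Frank); (1, 1, Frank); (1, 1, Yara); (1, 1, Yara); (1, 1, Yara); (2, 2, Zane); (4, 4, Nora); (4, 4, Nora); (4, 4, Uma); (4, 4, Uma)

LEFT JOIN keeps every row from `accounts a`; unmatched rows get NULL for `accounts b`'s columns.
Matching on a.acct_id = b.acct_id.
Matched pairs: 14; unmatched a rows kept: 0.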